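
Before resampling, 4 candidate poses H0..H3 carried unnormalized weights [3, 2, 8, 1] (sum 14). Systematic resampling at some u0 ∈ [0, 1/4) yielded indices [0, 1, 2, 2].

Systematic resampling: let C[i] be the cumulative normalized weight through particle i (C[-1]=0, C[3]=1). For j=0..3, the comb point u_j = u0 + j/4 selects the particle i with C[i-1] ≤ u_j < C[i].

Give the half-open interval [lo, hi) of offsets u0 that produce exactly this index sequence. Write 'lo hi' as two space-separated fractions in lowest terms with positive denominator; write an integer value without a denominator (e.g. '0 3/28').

C = [3/14, 5/14, 13/14, 1]
j=0 picked index 0: u0 ∈ [0, 3/14)
j=1 picked index 1: u0 ∈ [-1/28, 3/28)
j=2 picked index 2: u0 ∈ [-1/7, 3/7)
j=3 picked index 2: u0 ∈ [-11/28, 5/28)
intersection: [0, 3/28)

0 3/28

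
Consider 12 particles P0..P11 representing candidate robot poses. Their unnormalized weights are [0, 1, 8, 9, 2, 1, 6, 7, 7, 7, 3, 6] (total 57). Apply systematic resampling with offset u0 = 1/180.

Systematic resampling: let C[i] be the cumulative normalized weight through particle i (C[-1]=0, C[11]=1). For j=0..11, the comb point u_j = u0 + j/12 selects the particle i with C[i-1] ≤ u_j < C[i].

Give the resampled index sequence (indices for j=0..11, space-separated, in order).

C = [0, 1/57, 3/19, 6/19, 20/57, 7/19, 9/19, 34/57, 41/57, 16/19, 17/19, 1]
j=0: u_0=1/180 ∈ [0, 1/57) → index 1
j=1: u_1=4/45 ∈ [1/57, 3/19) → index 2
j=2: u_2=31/180 ∈ [3/19, 6/19) → index 3
j=3: u_3=23/90 ∈ [3/19, 6/19) → index 3
j=4: u_4=61/180 ∈ [6/19, 20/57) → index 4
j=5: u_5=19/45 ∈ [7/19, 9/19) → index 6
j=6: u_6=91/180 ∈ [9/19, 34/57) → index 7
j=7: u_7=53/90 ∈ [9/19, 34/57) → index 7
j=8: u_8=121/180 ∈ [34/57, 41/57) → index 8
j=9: u_9=34/45 ∈ [41/57, 16/19) → index 9
j=10: u_10=151/180 ∈ [41/57, 16/19) → index 9
j=11: u_11=83/90 ∈ [17/19, 1) → index 11

1 2 3 3 4 6 7 7 8 9 9 11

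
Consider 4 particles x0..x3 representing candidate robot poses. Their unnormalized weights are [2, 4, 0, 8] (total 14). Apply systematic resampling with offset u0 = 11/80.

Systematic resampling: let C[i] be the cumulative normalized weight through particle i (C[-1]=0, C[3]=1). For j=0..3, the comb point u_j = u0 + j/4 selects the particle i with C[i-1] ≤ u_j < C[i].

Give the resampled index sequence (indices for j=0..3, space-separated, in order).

C = [1/7, 3/7, 3/7, 1]
j=0: u_0=11/80 ∈ [0, 1/7) → index 0
j=1: u_1=31/80 ∈ [1/7, 3/7) → index 1
j=2: u_2=51/80 ∈ [3/7, 1) → index 3
j=3: u_3=71/80 ∈ [3/7, 1) → index 3

0 1 3 3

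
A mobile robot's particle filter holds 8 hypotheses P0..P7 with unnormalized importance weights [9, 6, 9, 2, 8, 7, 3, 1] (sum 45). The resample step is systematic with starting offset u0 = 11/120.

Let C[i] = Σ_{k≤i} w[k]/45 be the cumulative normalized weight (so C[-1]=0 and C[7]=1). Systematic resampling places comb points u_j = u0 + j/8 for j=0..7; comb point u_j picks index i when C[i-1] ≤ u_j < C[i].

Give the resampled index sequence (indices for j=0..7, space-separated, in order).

C = [1/5, 1/3, 8/15, 26/45, 34/45, 41/45, 44/45, 1]
j=0: u_0=11/120 ∈ [0, 1/5) → index 0
j=1: u_1=13/60 ∈ [1/5, 1/3) → index 1
j=2: u_2=41/120 ∈ [1/3, 8/15) → index 2
j=3: u_3=7/15 ∈ [1/3, 8/15) → index 2
j=4: u_4=71/120 ∈ [26/45, 34/45) → index 4
j=5: u_5=43/60 ∈ [26/45, 34/45) → index 4
j=6: u_6=101/120 ∈ [34/45, 41/45) → index 5
j=7: u_7=29/30 ∈ [41/45, 44/45) → index 6

0 1 2 2 4 4 5 6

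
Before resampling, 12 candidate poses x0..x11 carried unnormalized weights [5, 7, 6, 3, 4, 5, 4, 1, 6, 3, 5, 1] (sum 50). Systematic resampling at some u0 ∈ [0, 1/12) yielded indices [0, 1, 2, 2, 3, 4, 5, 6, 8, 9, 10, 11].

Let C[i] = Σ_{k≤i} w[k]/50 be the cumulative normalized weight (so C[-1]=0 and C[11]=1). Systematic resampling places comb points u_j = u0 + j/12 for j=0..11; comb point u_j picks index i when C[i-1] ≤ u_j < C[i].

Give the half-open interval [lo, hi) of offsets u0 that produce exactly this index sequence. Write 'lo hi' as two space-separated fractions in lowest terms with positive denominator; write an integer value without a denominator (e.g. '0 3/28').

11/150 1/12

C = [1/10, 6/25, 9/25, 21/50, 1/2, 3/5, 17/25, 7/10, 41/50, 22/25, 49/50, 1]
j=0 picked index 0: u0 ∈ [0, 1/10)
j=1 picked index 1: u0 ∈ [1/60, 47/300)
j=2 picked index 2: u0 ∈ [11/150, 29/150)
j=3 picked index 2: u0 ∈ [-1/100, 11/100)
j=4 picked index 3: u0 ∈ [2/75, 13/150)
j=5 picked index 4: u0 ∈ [1/300, 1/12)
j=6 picked index 5: u0 ∈ [0, 1/10)
j=7 picked index 6: u0 ∈ [1/60, 29/300)
j=8 picked index 8: u0 ∈ [1/30, 23/150)
j=9 picked index 9: u0 ∈ [7/100, 13/100)
j=10 picked index 10: u0 ∈ [7/150, 11/75)
j=11 picked index 11: u0 ∈ [19/300, 1/12)
intersection: [11/150, 1/12)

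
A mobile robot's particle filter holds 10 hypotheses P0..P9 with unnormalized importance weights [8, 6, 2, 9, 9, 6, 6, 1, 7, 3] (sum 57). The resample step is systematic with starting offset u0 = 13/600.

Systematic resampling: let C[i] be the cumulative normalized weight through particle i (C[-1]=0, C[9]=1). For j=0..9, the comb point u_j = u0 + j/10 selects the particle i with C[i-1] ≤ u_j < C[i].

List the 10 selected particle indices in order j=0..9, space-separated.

0 0 1 3 3 4 5 6 7 8

C = [8/57, 14/57, 16/57, 25/57, 34/57, 40/57, 46/57, 47/57, 18/19, 1]
j=0: u_0=13/600 ∈ [0, 8/57) → index 0
j=1: u_1=73/600 ∈ [0, 8/57) → index 0
j=2: u_2=133/600 ∈ [8/57, 14/57) → index 1
j=3: u_3=193/600 ∈ [16/57, 25/57) → index 3
j=4: u_4=253/600 ∈ [16/57, 25/57) → index 3
j=5: u_5=313/600 ∈ [25/57, 34/57) → index 4
j=6: u_6=373/600 ∈ [34/57, 40/57) → index 5
j=7: u_7=433/600 ∈ [40/57, 46/57) → index 6
j=8: u_8=493/600 ∈ [46/57, 47/57) → index 7
j=9: u_9=553/600 ∈ [47/57, 18/19) → index 8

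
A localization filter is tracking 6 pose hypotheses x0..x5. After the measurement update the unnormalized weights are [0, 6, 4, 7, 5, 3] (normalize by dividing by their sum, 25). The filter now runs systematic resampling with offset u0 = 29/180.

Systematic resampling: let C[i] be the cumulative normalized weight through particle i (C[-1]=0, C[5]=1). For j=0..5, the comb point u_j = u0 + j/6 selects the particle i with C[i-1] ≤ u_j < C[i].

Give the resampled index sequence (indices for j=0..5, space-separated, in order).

C = [0, 6/25, 2/5, 17/25, 22/25, 1]
j=0: u_0=29/180 ∈ [0, 6/25) → index 1
j=1: u_1=59/180 ∈ [6/25, 2/5) → index 2
j=2: u_2=89/180 ∈ [2/5, 17/25) → index 3
j=3: u_3=119/180 ∈ [2/5, 17/25) → index 3
j=4: u_4=149/180 ∈ [17/25, 22/25) → index 4
j=5: u_5=179/180 ∈ [22/25, 1) → index 5

1 2 3 3 4 5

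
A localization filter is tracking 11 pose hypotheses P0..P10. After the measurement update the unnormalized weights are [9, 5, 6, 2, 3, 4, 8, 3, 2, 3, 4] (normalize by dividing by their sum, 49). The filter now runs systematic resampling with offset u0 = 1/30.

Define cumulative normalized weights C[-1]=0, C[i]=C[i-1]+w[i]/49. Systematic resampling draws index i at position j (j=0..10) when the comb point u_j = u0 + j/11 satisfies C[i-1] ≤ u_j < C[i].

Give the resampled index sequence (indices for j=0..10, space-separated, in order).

0 0 1 2 2 4 5 6 7 8 10

C = [9/49, 2/7, 20/49, 22/49, 25/49, 29/49, 37/49, 40/49, 6/7, 45/49, 1]
j=0: u_0=1/30 ∈ [0, 9/49) → index 0
j=1: u_1=41/330 ∈ [0, 9/49) → index 0
j=2: u_2=71/330 ∈ [9/49, 2/7) → index 1
j=3: u_3=101/330 ∈ [2/7, 20/49) → index 2
j=4: u_4=131/330 ∈ [2/7, 20/49) → index 2
j=5: u_5=161/330 ∈ [22/49, 25/49) → index 4
j=6: u_6=191/330 ∈ [25/49, 29/49) → index 5
j=7: u_7=221/330 ∈ [29/49, 37/49) → index 6
j=8: u_8=251/330 ∈ [37/49, 40/49) → index 7
j=9: u_9=281/330 ∈ [40/49, 6/7) → index 8
j=10: u_10=311/330 ∈ [45/49, 1) → index 10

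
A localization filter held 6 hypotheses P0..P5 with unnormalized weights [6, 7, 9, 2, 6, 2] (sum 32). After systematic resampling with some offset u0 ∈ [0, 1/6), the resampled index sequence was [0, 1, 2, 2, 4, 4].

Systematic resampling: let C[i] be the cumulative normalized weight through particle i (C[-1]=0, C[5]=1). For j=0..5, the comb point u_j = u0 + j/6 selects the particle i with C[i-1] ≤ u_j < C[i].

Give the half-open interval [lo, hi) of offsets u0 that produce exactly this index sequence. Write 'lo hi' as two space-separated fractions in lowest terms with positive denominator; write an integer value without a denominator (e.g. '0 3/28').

1/12 5/48

C = [3/16, 13/32, 11/16, 3/4, 15/16, 1]
j=0 picked index 0: u0 ∈ [0, 3/16)
j=1 picked index 1: u0 ∈ [1/48, 23/96)
j=2 picked index 2: u0 ∈ [7/96, 17/48)
j=3 picked index 2: u0 ∈ [-3/32, 3/16)
j=4 picked index 4: u0 ∈ [1/12, 13/48)
j=5 picked index 4: u0 ∈ [-1/12, 5/48)
intersection: [1/12, 5/48)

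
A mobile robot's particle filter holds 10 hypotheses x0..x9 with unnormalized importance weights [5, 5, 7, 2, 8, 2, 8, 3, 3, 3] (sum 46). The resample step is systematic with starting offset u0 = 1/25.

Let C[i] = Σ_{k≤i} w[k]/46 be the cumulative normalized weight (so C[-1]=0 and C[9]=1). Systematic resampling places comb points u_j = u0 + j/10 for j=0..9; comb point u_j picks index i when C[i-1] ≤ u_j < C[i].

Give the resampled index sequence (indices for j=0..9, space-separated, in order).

0 1 2 2 4 4 6 6 7 9

C = [5/46, 5/23, 17/46, 19/46, 27/46, 29/46, 37/46, 20/23, 43/46, 1]
j=0: u_0=1/25 ∈ [0, 5/46) → index 0
j=1: u_1=7/50 ∈ [5/46, 5/23) → index 1
j=2: u_2=6/25 ∈ [5/23, 17/46) → index 2
j=3: u_3=17/50 ∈ [5/23, 17/46) → index 2
j=4: u_4=11/25 ∈ [19/46, 27/46) → index 4
j=5: u_5=27/50 ∈ [19/46, 27/46) → index 4
j=6: u_6=16/25 ∈ [29/46, 37/46) → index 6
j=7: u_7=37/50 ∈ [29/46, 37/46) → index 6
j=8: u_8=21/25 ∈ [37/46, 20/23) → index 7
j=9: u_9=47/50 ∈ [43/46, 1) → index 9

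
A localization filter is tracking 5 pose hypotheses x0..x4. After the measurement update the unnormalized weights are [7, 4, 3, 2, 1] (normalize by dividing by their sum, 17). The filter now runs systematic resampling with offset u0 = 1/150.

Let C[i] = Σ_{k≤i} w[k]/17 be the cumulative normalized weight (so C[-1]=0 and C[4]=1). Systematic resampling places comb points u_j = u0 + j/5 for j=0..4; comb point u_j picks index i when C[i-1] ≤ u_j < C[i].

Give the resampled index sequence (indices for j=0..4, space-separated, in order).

0 0 0 1 2

C = [7/17, 11/17, 14/17, 16/17, 1]
j=0: u_0=1/150 ∈ [0, 7/17) → index 0
j=1: u_1=31/150 ∈ [0, 7/17) → index 0
j=2: u_2=61/150 ∈ [0, 7/17) → index 0
j=3: u_3=91/150 ∈ [7/17, 11/17) → index 1
j=4: u_4=121/150 ∈ [11/17, 14/17) → index 2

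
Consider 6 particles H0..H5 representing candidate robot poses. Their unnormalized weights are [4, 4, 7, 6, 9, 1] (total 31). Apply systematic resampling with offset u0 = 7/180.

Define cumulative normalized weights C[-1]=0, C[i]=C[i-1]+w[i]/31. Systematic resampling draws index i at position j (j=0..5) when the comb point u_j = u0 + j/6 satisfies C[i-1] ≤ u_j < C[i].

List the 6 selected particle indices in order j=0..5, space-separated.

0 1 2 3 4 4

C = [4/31, 8/31, 15/31, 21/31, 30/31, 1]
j=0: u_0=7/180 ∈ [0, 4/31) → index 0
j=1: u_1=37/180 ∈ [4/31, 8/31) → index 1
j=2: u_2=67/180 ∈ [8/31, 15/31) → index 2
j=3: u_3=97/180 ∈ [15/31, 21/31) → index 3
j=4: u_4=127/180 ∈ [21/31, 30/31) → index 4
j=5: u_5=157/180 ∈ [21/31, 30/31) → index 4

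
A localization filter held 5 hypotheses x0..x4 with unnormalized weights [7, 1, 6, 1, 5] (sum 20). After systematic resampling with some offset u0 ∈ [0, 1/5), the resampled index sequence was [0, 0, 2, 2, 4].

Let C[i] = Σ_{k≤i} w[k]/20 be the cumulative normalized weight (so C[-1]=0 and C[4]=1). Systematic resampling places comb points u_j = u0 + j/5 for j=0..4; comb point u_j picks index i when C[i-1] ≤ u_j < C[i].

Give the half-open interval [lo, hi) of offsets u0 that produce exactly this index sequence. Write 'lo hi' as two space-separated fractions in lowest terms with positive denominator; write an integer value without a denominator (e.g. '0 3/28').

0 1/10

C = [7/20, 2/5, 7/10, 3/4, 1]
j=0 picked index 0: u0 ∈ [0, 7/20)
j=1 picked index 0: u0 ∈ [-1/5, 3/20)
j=2 picked index 2: u0 ∈ [0, 3/10)
j=3 picked index 2: u0 ∈ [-1/5, 1/10)
j=4 picked index 4: u0 ∈ [-1/20, 1/5)
intersection: [0, 1/10)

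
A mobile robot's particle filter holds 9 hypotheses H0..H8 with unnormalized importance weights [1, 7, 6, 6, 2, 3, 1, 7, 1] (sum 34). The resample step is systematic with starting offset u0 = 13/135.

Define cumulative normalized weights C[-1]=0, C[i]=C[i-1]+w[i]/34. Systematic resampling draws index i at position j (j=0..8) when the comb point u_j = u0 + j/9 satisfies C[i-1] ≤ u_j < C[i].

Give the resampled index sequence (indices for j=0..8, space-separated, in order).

C = [1/34, 4/17, 7/17, 10/17, 11/17, 25/34, 13/17, 33/34, 1]
j=0: u_0=13/135 ∈ [1/34, 4/17) → index 1
j=1: u_1=28/135 ∈ [1/34, 4/17) → index 1
j=2: u_2=43/135 ∈ [4/17, 7/17) → index 2
j=3: u_3=58/135 ∈ [7/17, 10/17) → index 3
j=4: u_4=73/135 ∈ [7/17, 10/17) → index 3
j=5: u_5=88/135 ∈ [11/17, 25/34) → index 5
j=6: u_6=103/135 ∈ [25/34, 13/17) → index 6
j=7: u_7=118/135 ∈ [13/17, 33/34) → index 7
j=8: u_8=133/135 ∈ [33/34, 1) → index 8

1 1 2 3 3 5 6 7 8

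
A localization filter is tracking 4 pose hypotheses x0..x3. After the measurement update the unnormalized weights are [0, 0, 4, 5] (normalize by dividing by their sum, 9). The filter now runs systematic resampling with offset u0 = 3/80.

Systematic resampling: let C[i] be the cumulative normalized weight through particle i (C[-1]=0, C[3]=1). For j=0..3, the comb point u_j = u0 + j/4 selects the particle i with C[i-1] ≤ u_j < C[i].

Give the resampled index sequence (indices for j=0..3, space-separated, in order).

C = [0, 0, 4/9, 1]
j=0: u_0=3/80 ∈ [0, 4/9) → index 2
j=1: u_1=23/80 ∈ [0, 4/9) → index 2
j=2: u_2=43/80 ∈ [4/9, 1) → index 3
j=3: u_3=63/80 ∈ [4/9, 1) → index 3

2 2 3 3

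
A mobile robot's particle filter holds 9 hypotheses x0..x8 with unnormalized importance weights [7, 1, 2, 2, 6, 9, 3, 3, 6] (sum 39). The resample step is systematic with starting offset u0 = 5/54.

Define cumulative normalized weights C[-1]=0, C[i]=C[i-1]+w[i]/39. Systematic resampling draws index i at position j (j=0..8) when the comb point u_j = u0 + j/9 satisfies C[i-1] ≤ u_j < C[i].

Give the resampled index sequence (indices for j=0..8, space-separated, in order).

0 1 4 4 5 5 6 8 8

C = [7/39, 8/39, 10/39, 4/13, 6/13, 9/13, 10/13, 11/13, 1]
j=0: u_0=5/54 ∈ [0, 7/39) → index 0
j=1: u_1=11/54 ∈ [7/39, 8/39) → index 1
j=2: u_2=17/54 ∈ [4/13, 6/13) → index 4
j=3: u_3=23/54 ∈ [4/13, 6/13) → index 4
j=4: u_4=29/54 ∈ [6/13, 9/13) → index 5
j=5: u_5=35/54 ∈ [6/13, 9/13) → index 5
j=6: u_6=41/54 ∈ [9/13, 10/13) → index 6
j=7: u_7=47/54 ∈ [11/13, 1) → index 8
j=8: u_8=53/54 ∈ [11/13, 1) → index 8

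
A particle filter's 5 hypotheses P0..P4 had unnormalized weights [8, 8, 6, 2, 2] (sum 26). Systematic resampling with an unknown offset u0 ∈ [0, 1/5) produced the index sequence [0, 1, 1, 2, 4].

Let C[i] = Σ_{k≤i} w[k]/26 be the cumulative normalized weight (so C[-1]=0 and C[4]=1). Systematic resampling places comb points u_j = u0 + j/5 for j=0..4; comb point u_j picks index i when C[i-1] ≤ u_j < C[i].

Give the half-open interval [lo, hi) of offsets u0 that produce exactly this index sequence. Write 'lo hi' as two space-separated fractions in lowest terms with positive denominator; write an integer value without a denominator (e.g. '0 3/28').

C = [4/13, 8/13, 11/13, 12/13, 1]
j=0 picked index 0: u0 ∈ [0, 4/13)
j=1 picked index 1: u0 ∈ [7/65, 27/65)
j=2 picked index 1: u0 ∈ [-6/65, 14/65)
j=3 picked index 2: u0 ∈ [1/65, 16/65)
j=4 picked index 4: u0 ∈ [8/65, 1/5)
intersection: [8/65, 1/5)

8/65 1/5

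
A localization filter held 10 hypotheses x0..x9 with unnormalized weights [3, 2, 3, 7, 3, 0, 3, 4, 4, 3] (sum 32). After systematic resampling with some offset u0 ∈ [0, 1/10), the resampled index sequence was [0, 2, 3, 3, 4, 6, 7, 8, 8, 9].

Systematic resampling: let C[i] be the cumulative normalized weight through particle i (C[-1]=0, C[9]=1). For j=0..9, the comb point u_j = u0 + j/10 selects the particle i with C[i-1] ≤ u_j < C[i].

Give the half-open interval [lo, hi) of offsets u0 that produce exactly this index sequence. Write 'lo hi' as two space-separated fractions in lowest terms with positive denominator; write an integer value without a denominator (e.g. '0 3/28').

C = [3/32, 5/32, 1/4, 15/32, 9/16, 9/16, 21/32, 25/32, 29/32, 1]
j=0 picked index 0: u0 ∈ [0, 3/32)
j=1 picked index 2: u0 ∈ [9/160, 3/20)
j=2 picked index 3: u0 ∈ [1/20, 43/160)
j=3 picked index 3: u0 ∈ [-1/20, 27/160)
j=4 picked index 4: u0 ∈ [11/160, 13/80)
j=5 picked index 6: u0 ∈ [1/16, 5/32)
j=6 picked index 7: u0 ∈ [9/160, 29/160)
j=7 picked index 8: u0 ∈ [13/160, 33/160)
j=8 picked index 8: u0 ∈ [-3/160, 17/160)
j=9 picked index 9: u0 ∈ [1/160, 1/10)
intersection: [13/160, 3/32)

13/160 3/32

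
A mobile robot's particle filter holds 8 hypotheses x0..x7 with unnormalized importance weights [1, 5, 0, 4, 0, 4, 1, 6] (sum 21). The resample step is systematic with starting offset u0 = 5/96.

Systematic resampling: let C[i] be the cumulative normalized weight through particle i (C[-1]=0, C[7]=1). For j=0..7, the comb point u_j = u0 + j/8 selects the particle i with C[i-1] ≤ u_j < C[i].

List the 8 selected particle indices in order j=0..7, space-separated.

1 1 3 3 5 6 7 7

C = [1/21, 2/7, 2/7, 10/21, 10/21, 2/3, 5/7, 1]
j=0: u_0=5/96 ∈ [1/21, 2/7) → index 1
j=1: u_1=17/96 ∈ [1/21, 2/7) → index 1
j=2: u_2=29/96 ∈ [2/7, 10/21) → index 3
j=3: u_3=41/96 ∈ [2/7, 10/21) → index 3
j=4: u_4=53/96 ∈ [10/21, 2/3) → index 5
j=5: u_5=65/96 ∈ [2/3, 5/7) → index 6
j=6: u_6=77/96 ∈ [5/7, 1) → index 7
j=7: u_7=89/96 ∈ [5/7, 1) → index 7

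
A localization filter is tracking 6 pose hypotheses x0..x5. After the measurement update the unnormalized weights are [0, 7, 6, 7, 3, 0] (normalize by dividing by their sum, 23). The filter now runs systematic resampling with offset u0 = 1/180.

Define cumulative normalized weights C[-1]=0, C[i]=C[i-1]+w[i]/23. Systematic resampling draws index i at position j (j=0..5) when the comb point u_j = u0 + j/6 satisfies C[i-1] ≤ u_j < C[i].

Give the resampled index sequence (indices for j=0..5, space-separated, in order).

C = [0, 7/23, 13/23, 20/23, 1, 1]
j=0: u_0=1/180 ∈ [0, 7/23) → index 1
j=1: u_1=31/180 ∈ [0, 7/23) → index 1
j=2: u_2=61/180 ∈ [7/23, 13/23) → index 2
j=3: u_3=91/180 ∈ [7/23, 13/23) → index 2
j=4: u_4=121/180 ∈ [13/23, 20/23) → index 3
j=5: u_5=151/180 ∈ [13/23, 20/23) → index 3

1 1 2 2 3 3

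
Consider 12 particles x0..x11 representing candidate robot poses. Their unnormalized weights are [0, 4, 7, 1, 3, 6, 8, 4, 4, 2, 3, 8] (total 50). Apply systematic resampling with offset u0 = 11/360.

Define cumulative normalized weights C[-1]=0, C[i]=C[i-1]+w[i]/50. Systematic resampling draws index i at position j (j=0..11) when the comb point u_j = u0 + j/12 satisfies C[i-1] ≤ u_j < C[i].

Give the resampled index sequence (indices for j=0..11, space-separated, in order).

C = [0, 2/25, 11/50, 6/25, 3/10, 21/50, 29/50, 33/50, 37/50, 39/50, 21/25, 1]
j=0: u_0=11/360 ∈ [0, 2/25) → index 1
j=1: u_1=41/360 ∈ [2/25, 11/50) → index 2
j=2: u_2=71/360 ∈ [2/25, 11/50) → index 2
j=3: u_3=101/360 ∈ [6/25, 3/10) → index 4
j=4: u_4=131/360 ∈ [3/10, 21/50) → index 5
j=5: u_5=161/360 ∈ [21/50, 29/50) → index 6
j=6: u_6=191/360 ∈ [21/50, 29/50) → index 6
j=7: u_7=221/360 ∈ [29/50, 33/50) → index 7
j=8: u_8=251/360 ∈ [33/50, 37/50) → index 8
j=9: u_9=281/360 ∈ [39/50, 21/25) → index 10
j=10: u_10=311/360 ∈ [21/25, 1) → index 11
j=11: u_11=341/360 ∈ [21/25, 1) → index 11

1 2 2 4 5 6 6 7 8 10 11 11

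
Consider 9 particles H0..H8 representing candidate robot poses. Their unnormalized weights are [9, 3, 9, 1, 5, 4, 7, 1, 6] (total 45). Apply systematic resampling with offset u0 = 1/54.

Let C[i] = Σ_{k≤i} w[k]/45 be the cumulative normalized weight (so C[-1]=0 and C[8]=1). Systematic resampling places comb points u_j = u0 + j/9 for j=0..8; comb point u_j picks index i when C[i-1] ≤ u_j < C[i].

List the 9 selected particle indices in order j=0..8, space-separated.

C = [1/5, 4/15, 7/15, 22/45, 3/5, 31/45, 38/45, 13/15, 1]
j=0: u_0=1/54 ∈ [0, 1/5) → index 0
j=1: u_1=7/54 ∈ [0, 1/5) → index 0
j=2: u_2=13/54 ∈ [1/5, 4/15) → index 1
j=3: u_3=19/54 ∈ [4/15, 7/15) → index 2
j=4: u_4=25/54 ∈ [4/15, 7/15) → index 2
j=5: u_5=31/54 ∈ [22/45, 3/5) → index 4
j=6: u_6=37/54 ∈ [3/5, 31/45) → index 5
j=7: u_7=43/54 ∈ [31/45, 38/45) → index 6
j=8: u_8=49/54 ∈ [13/15, 1) → index 8

0 0 1 2 2 4 5 6 8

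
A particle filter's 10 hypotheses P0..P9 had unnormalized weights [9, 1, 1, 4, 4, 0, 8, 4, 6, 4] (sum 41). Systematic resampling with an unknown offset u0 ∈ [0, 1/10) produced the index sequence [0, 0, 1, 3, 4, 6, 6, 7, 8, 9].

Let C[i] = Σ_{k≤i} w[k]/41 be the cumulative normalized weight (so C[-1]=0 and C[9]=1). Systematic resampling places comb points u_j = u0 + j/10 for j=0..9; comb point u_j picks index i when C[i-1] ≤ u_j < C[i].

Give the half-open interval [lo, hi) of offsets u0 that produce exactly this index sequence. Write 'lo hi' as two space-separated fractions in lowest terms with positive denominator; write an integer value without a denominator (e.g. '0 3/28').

4/205 9/205

C = [9/41, 10/41, 11/41, 15/41, 19/41, 19/41, 27/41, 31/41, 37/41, 1]
j=0 picked index 0: u0 ∈ [0, 9/41)
j=1 picked index 0: u0 ∈ [-1/10, 49/410)
j=2 picked index 1: u0 ∈ [4/205, 9/205)
j=3 picked index 3: u0 ∈ [-13/410, 27/410)
j=4 picked index 4: u0 ∈ [-7/205, 13/205)
j=5 picked index 6: u0 ∈ [-3/82, 13/82)
j=6 picked index 6: u0 ∈ [-28/205, 12/205)
j=7 picked index 7: u0 ∈ [-17/410, 23/410)
j=8 picked index 8: u0 ∈ [-9/205, 21/205)
j=9 picked index 9: u0 ∈ [1/410, 1/10)
intersection: [4/205, 9/205)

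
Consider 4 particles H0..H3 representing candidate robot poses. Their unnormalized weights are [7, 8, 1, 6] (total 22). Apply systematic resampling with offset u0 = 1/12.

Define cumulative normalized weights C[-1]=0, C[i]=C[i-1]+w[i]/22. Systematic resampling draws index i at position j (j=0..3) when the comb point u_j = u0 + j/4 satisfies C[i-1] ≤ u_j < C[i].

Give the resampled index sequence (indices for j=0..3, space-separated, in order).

C = [7/22, 15/22, 8/11, 1]
j=0: u_0=1/12 ∈ [0, 7/22) → index 0
j=1: u_1=1/3 ∈ [7/22, 15/22) → index 1
j=2: u_2=7/12 ∈ [7/22, 15/22) → index 1
j=3: u_3=5/6 ∈ [8/11, 1) → index 3

0 1 1 3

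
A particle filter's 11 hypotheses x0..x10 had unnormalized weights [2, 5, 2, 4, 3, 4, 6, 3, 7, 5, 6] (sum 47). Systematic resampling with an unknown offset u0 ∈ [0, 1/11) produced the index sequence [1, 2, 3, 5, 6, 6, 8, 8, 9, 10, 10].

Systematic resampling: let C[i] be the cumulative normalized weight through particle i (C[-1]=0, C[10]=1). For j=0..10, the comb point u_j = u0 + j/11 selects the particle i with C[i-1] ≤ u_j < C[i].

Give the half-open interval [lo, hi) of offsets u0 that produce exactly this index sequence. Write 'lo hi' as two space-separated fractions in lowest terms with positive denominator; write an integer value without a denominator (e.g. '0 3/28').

37/517 1/11

C = [2/47, 7/47, 9/47, 13/47, 16/47, 20/47, 26/47, 29/47, 36/47, 41/47, 1]
j=0 picked index 1: u0 ∈ [2/47, 7/47)
j=1 picked index 2: u0 ∈ [30/517, 52/517)
j=2 picked index 3: u0 ∈ [5/517, 49/517)
j=3 picked index 5: u0 ∈ [35/517, 79/517)
j=4 picked index 6: u0 ∈ [32/517, 98/517)
j=5 picked index 6: u0 ∈ [-15/517, 51/517)
j=6 picked index 8: u0 ∈ [37/517, 114/517)
j=7 picked index 8: u0 ∈ [-10/517, 67/517)
j=8 picked index 9: u0 ∈ [20/517, 75/517)
j=9 picked index 10: u0 ∈ [28/517, 2/11)
j=10 picked index 10: u0 ∈ [-19/517, 1/11)
intersection: [37/517, 1/11)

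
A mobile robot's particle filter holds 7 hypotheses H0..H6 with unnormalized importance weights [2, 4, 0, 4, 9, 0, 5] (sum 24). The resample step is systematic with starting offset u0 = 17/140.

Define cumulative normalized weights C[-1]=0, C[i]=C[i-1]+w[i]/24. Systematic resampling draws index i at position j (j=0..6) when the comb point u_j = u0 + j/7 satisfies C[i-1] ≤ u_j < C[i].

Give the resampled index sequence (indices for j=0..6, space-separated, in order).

C = [1/12, 1/4, 1/4, 5/12, 19/24, 19/24, 1]
j=0: u_0=17/140 ∈ [1/12, 1/4) → index 1
j=1: u_1=37/140 ∈ [1/4, 5/12) → index 3
j=2: u_2=57/140 ∈ [1/4, 5/12) → index 3
j=3: u_3=11/20 ∈ [5/12, 19/24) → index 4
j=4: u_4=97/140 ∈ [5/12, 19/24) → index 4
j=5: u_5=117/140 ∈ [19/24, 1) → index 6
j=6: u_6=137/140 ∈ [19/24, 1) → index 6

1 3 3 4 4 6 6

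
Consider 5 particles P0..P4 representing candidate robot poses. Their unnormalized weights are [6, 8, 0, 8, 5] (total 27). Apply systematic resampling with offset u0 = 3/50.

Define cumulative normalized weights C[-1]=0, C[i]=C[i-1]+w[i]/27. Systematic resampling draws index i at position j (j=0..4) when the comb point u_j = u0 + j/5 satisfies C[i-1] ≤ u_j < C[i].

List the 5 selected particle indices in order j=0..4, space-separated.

C = [2/9, 14/27, 14/27, 22/27, 1]
j=0: u_0=3/50 ∈ [0, 2/9) → index 0
j=1: u_1=13/50 ∈ [2/9, 14/27) → index 1
j=2: u_2=23/50 ∈ [2/9, 14/27) → index 1
j=3: u_3=33/50 ∈ [14/27, 22/27) → index 3
j=4: u_4=43/50 ∈ [22/27, 1) → index 4

0 1 1 3 4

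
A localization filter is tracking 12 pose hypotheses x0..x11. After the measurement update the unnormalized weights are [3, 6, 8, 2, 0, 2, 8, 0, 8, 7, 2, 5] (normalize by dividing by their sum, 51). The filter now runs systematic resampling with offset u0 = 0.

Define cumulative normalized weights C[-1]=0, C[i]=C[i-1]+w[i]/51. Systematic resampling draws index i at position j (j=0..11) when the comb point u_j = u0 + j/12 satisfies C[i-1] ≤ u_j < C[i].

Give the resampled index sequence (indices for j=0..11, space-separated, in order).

0 1 1 2 3 6 6 8 8 9 9 11

C = [1/17, 3/17, 1/3, 19/51, 19/51, 7/17, 29/51, 29/51, 37/51, 44/51, 46/51, 1]
j=0: u_0=0 ∈ [0, 1/17) → index 0
j=1: u_1=1/12 ∈ [1/17, 3/17) → index 1
j=2: u_2=1/6 ∈ [1/17, 3/17) → index 1
j=3: u_3=1/4 ∈ [3/17, 1/3) → index 2
j=4: u_4=1/3 ∈ [1/3, 19/51) → index 3
j=5: u_5=5/12 ∈ [7/17, 29/51) → index 6
j=6: u_6=1/2 ∈ [7/17, 29/51) → index 6
j=7: u_7=7/12 ∈ [29/51, 37/51) → index 8
j=8: u_8=2/3 ∈ [29/51, 37/51) → index 8
j=9: u_9=3/4 ∈ [37/51, 44/51) → index 9
j=10: u_10=5/6 ∈ [37/51, 44/51) → index 9
j=11: u_11=11/12 ∈ [46/51, 1) → index 11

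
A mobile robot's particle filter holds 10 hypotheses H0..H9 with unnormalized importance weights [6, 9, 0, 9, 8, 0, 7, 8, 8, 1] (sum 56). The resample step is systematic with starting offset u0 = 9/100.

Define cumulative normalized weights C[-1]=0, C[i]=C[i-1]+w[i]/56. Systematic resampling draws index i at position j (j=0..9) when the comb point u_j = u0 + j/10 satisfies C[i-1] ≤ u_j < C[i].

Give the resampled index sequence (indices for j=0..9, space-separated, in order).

C = [3/28, 15/56, 15/56, 3/7, 4/7, 4/7, 39/56, 47/56, 55/56, 1]
j=0: u_0=9/100 ∈ [0, 3/28) → index 0
j=1: u_1=19/100 ∈ [3/28, 15/56) → index 1
j=2: u_2=29/100 ∈ [15/56, 3/7) → index 3
j=3: u_3=39/100 ∈ [15/56, 3/7) → index 3
j=4: u_4=49/100 ∈ [3/7, 4/7) → index 4
j=5: u_5=59/100 ∈ [4/7, 39/56) → index 6
j=6: u_6=69/100 ∈ [4/7, 39/56) → index 6
j=7: u_7=79/100 ∈ [39/56, 47/56) → index 7
j=8: u_8=89/100 ∈ [47/56, 55/56) → index 8
j=9: u_9=99/100 ∈ [55/56, 1) → index 9

0 1 3 3 4 6 6 7 8 9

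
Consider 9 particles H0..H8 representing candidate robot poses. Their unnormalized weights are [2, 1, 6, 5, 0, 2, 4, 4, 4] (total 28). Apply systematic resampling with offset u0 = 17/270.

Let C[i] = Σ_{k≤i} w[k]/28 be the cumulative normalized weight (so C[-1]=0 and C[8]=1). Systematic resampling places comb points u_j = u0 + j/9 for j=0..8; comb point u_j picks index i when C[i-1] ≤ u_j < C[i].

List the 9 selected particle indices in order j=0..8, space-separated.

0 2 2 3 5 6 7 7 8

C = [1/14, 3/28, 9/28, 1/2, 1/2, 4/7, 5/7, 6/7, 1]
j=0: u_0=17/270 ∈ [0, 1/14) → index 0
j=1: u_1=47/270 ∈ [3/28, 9/28) → index 2
j=2: u_2=77/270 ∈ [3/28, 9/28) → index 2
j=3: u_3=107/270 ∈ [9/28, 1/2) → index 3
j=4: u_4=137/270 ∈ [1/2, 4/7) → index 5
j=5: u_5=167/270 ∈ [4/7, 5/7) → index 6
j=6: u_6=197/270 ∈ [5/7, 6/7) → index 7
j=7: u_7=227/270 ∈ [5/7, 6/7) → index 7
j=8: u_8=257/270 ∈ [6/7, 1) → index 8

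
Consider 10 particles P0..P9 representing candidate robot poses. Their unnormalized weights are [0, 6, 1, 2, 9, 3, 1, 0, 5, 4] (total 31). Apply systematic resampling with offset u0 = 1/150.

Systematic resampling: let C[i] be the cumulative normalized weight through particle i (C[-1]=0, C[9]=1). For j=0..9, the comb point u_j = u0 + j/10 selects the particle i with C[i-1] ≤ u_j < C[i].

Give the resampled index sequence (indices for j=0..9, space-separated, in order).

C = [0, 6/31, 7/31, 9/31, 18/31, 21/31, 22/31, 22/31, 27/31, 1]
j=0: u_0=1/150 ∈ [0, 6/31) → index 1
j=1: u_1=8/75 ∈ [0, 6/31) → index 1
j=2: u_2=31/150 ∈ [6/31, 7/31) → index 2
j=3: u_3=23/75 ∈ [9/31, 18/31) → index 4
j=4: u_4=61/150 ∈ [9/31, 18/31) → index 4
j=5: u_5=38/75 ∈ [9/31, 18/31) → index 4
j=6: u_6=91/150 ∈ [18/31, 21/31) → index 5
j=7: u_7=53/75 ∈ [21/31, 22/31) → index 6
j=8: u_8=121/150 ∈ [22/31, 27/31) → index 8
j=9: u_9=68/75 ∈ [27/31, 1) → index 9

1 1 2 4 4 4 5 6 8 9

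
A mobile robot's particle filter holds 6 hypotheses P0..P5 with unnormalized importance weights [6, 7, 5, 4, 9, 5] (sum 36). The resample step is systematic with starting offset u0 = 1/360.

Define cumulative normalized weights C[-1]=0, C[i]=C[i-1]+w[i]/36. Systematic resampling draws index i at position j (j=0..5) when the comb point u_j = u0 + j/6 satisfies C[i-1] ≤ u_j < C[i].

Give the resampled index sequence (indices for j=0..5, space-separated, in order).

0 1 1 3 4 4

C = [1/6, 13/36, 1/2, 11/18, 31/36, 1]
j=0: u_0=1/360 ∈ [0, 1/6) → index 0
j=1: u_1=61/360 ∈ [1/6, 13/36) → index 1
j=2: u_2=121/360 ∈ [1/6, 13/36) → index 1
j=3: u_3=181/360 ∈ [1/2, 11/18) → index 3
j=4: u_4=241/360 ∈ [11/18, 31/36) → index 4
j=5: u_5=301/360 ∈ [11/18, 31/36) → index 4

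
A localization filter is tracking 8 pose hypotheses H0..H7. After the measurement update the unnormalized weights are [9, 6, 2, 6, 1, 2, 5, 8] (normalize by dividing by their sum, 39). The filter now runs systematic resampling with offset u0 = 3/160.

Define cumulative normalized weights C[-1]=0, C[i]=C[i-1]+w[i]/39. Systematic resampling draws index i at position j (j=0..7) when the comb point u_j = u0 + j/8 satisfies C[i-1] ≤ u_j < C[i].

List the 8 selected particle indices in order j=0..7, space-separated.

0 0 1 2 3 5 6 7

C = [3/13, 5/13, 17/39, 23/39, 8/13, 2/3, 31/39, 1]
j=0: u_0=3/160 ∈ [0, 3/13) → index 0
j=1: u_1=23/160 ∈ [0, 3/13) → index 0
j=2: u_2=43/160 ∈ [3/13, 5/13) → index 1
j=3: u_3=63/160 ∈ [5/13, 17/39) → index 2
j=4: u_4=83/160 ∈ [17/39, 23/39) → index 3
j=5: u_5=103/160 ∈ [8/13, 2/3) → index 5
j=6: u_6=123/160 ∈ [2/3, 31/39) → index 6
j=7: u_7=143/160 ∈ [31/39, 1) → index 7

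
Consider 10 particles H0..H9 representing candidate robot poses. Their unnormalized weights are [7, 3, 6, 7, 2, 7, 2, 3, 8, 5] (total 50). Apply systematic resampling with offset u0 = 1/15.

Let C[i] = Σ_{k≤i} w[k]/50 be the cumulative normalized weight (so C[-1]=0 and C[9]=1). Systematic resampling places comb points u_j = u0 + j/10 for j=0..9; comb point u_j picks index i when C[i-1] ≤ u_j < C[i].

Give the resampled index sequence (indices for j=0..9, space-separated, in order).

C = [7/50, 1/5, 8/25, 23/50, 1/2, 16/25, 17/25, 37/50, 9/10, 1]
j=0: u_0=1/15 ∈ [0, 7/50) → index 0
j=1: u_1=1/6 ∈ [7/50, 1/5) → index 1
j=2: u_2=4/15 ∈ [1/5, 8/25) → index 2
j=3: u_3=11/30 ∈ [8/25, 23/50) → index 3
j=4: u_4=7/15 ∈ [23/50, 1/2) → index 4
j=5: u_5=17/30 ∈ [1/2, 16/25) → index 5
j=6: u_6=2/3 ∈ [16/25, 17/25) → index 6
j=7: u_7=23/30 ∈ [37/50, 9/10) → index 8
j=8: u_8=13/15 ∈ [37/50, 9/10) → index 8
j=9: u_9=29/30 ∈ [9/10, 1) → index 9

0 1 2 3 4 5 6 8 8 9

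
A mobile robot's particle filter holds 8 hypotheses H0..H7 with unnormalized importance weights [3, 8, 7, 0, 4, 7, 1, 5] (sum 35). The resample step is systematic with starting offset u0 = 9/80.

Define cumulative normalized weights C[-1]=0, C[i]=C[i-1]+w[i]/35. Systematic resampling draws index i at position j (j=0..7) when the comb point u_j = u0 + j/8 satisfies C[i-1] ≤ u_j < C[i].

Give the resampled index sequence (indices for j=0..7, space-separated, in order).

C = [3/35, 11/35, 18/35, 18/35, 22/35, 29/35, 6/7, 1]
j=0: u_0=9/80 ∈ [3/35, 11/35) → index 1
j=1: u_1=19/80 ∈ [3/35, 11/35) → index 1
j=2: u_2=29/80 ∈ [11/35, 18/35) → index 2
j=3: u_3=39/80 ∈ [11/35, 18/35) → index 2
j=4: u_4=49/80 ∈ [18/35, 22/35) → index 4
j=5: u_5=59/80 ∈ [22/35, 29/35) → index 5
j=6: u_6=69/80 ∈ [6/7, 1) → index 7
j=7: u_7=79/80 ∈ [6/7, 1) → index 7

1 1 2 2 4 5 7 7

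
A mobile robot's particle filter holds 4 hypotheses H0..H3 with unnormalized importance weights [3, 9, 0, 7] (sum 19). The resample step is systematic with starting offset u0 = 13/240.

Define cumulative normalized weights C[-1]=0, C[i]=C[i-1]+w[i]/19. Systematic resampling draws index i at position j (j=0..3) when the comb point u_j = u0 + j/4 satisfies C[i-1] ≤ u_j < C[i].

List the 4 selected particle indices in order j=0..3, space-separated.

C = [3/19, 12/19, 12/19, 1]
j=0: u_0=13/240 ∈ [0, 3/19) → index 0
j=1: u_1=73/240 ∈ [3/19, 12/19) → index 1
j=2: u_2=133/240 ∈ [3/19, 12/19) → index 1
j=3: u_3=193/240 ∈ [12/19, 1) → index 3

0 1 1 3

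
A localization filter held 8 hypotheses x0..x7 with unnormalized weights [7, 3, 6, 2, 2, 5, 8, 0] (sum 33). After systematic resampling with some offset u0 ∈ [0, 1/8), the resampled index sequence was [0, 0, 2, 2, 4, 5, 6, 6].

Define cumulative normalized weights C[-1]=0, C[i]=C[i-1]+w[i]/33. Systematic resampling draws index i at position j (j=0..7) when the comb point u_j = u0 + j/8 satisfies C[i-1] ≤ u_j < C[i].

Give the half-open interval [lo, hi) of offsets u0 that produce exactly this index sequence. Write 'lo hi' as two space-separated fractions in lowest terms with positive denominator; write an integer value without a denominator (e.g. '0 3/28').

C = [7/33, 10/33, 16/33, 6/11, 20/33, 25/33, 1, 1]
j=0 picked index 0: u0 ∈ [0, 7/33)
j=1 picked index 0: u0 ∈ [-1/8, 23/264)
j=2 picked index 2: u0 ∈ [7/132, 31/132)
j=3 picked index 2: u0 ∈ [-19/264, 29/264)
j=4 picked index 4: u0 ∈ [1/22, 7/66)
j=5 picked index 5: u0 ∈ [-5/264, 35/264)
j=6 picked index 6: u0 ∈ [1/132, 1/4)
j=7 picked index 6: u0 ∈ [-31/264, 1/8)
intersection: [7/132, 23/264)

7/132 23/264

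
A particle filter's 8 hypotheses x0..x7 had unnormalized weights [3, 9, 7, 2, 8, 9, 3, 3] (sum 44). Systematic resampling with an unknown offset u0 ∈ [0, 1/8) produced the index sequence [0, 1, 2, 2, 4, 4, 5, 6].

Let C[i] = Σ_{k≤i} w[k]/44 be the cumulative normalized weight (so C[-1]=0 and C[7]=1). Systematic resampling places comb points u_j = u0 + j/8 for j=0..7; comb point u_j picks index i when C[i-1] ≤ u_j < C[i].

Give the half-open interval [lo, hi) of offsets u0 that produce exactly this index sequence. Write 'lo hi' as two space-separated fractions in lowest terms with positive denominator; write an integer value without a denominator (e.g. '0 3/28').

C = [3/44, 3/11, 19/44, 21/44, 29/44, 19/22, 41/44, 1]
j=0 picked index 0: u0 ∈ [0, 3/44)
j=1 picked index 1: u0 ∈ [-5/88, 13/88)
j=2 picked index 2: u0 ∈ [1/44, 2/11)
j=3 picked index 2: u0 ∈ [-9/88, 5/88)
j=4 picked index 4: u0 ∈ [-1/44, 7/44)
j=5 picked index 4: u0 ∈ [-13/88, 3/88)
j=6 picked index 5: u0 ∈ [-1/11, 5/44)
j=7 picked index 6: u0 ∈ [-1/88, 5/88)
intersection: [1/44, 3/88)

1/44 3/88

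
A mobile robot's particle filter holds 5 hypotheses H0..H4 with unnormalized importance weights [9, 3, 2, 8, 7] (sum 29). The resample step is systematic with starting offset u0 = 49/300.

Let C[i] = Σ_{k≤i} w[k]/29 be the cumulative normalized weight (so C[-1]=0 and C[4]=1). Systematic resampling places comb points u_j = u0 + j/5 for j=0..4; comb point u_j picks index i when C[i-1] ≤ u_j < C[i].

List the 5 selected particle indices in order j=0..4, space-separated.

C = [9/29, 12/29, 14/29, 22/29, 1]
j=0: u_0=49/300 ∈ [0, 9/29) → index 0
j=1: u_1=109/300 ∈ [9/29, 12/29) → index 1
j=2: u_2=169/300 ∈ [14/29, 22/29) → index 3
j=3: u_3=229/300 ∈ [22/29, 1) → index 4
j=4: u_4=289/300 ∈ [22/29, 1) → index 4

0 1 3 4 4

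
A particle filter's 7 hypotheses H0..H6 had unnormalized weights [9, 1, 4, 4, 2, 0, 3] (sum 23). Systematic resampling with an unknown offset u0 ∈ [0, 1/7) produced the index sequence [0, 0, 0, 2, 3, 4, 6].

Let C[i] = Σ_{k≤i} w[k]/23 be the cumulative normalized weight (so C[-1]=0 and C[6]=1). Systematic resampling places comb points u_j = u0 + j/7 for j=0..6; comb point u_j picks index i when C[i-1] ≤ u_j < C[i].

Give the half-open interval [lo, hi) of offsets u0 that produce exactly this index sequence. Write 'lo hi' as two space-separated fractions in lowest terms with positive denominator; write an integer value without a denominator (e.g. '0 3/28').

C = [9/23, 10/23, 14/23, 18/23, 20/23, 20/23, 1]
j=0 picked index 0: u0 ∈ [0, 9/23)
j=1 picked index 0: u0 ∈ [-1/7, 40/161)
j=2 picked index 0: u0 ∈ [-2/7, 17/161)
j=3 picked index 2: u0 ∈ [1/161, 29/161)
j=4 picked index 3: u0 ∈ [6/161, 34/161)
j=5 picked index 4: u0 ∈ [11/161, 25/161)
j=6 picked index 6: u0 ∈ [2/161, 1/7)
intersection: [11/161, 17/161)

11/161 17/161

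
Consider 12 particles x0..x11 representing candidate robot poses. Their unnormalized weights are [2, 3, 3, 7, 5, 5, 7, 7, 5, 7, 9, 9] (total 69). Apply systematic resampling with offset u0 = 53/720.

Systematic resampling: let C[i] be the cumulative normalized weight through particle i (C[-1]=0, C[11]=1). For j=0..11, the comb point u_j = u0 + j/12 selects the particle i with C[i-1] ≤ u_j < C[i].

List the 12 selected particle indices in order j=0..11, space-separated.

2 3 4 5 6 7 8 9 10 10 11 11

C = [2/69, 5/69, 8/69, 5/23, 20/69, 25/69, 32/69, 13/23, 44/69, 17/23, 20/23, 1]
j=0: u_0=53/720 ∈ [5/69, 8/69) → index 2
j=1: u_1=113/720 ∈ [8/69, 5/23) → index 3
j=2: u_2=173/720 ∈ [5/23, 20/69) → index 4
j=3: u_3=233/720 ∈ [20/69, 25/69) → index 5
j=4: u_4=293/720 ∈ [25/69, 32/69) → index 6
j=5: u_5=353/720 ∈ [32/69, 13/23) → index 7
j=6: u_6=413/720 ∈ [13/23, 44/69) → index 8
j=7: u_7=473/720 ∈ [44/69, 17/23) → index 9
j=8: u_8=533/720 ∈ [17/23, 20/23) → index 10
j=9: u_9=593/720 ∈ [17/23, 20/23) → index 10
j=10: u_10=653/720 ∈ [20/23, 1) → index 11
j=11: u_11=713/720 ∈ [20/23, 1) → index 11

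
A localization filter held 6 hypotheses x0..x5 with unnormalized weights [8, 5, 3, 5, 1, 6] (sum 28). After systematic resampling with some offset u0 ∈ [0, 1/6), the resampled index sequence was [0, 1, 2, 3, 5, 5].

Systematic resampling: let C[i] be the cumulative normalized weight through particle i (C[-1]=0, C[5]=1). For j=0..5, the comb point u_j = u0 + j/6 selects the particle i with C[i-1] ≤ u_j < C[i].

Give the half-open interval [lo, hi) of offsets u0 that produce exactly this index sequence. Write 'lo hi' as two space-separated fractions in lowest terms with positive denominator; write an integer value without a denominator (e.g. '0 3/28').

C = [2/7, 13/28, 4/7, 3/4, 11/14, 1]
j=0 picked index 0: u0 ∈ [0, 2/7)
j=1 picked index 1: u0 ∈ [5/42, 25/84)
j=2 picked index 2: u0 ∈ [11/84, 5/21)
j=3 picked index 3: u0 ∈ [1/14, 1/4)
j=4 picked index 5: u0 ∈ [5/42, 1/3)
j=5 picked index 5: u0 ∈ [-1/21, 1/6)
intersection: [11/84, 1/6)

11/84 1/6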